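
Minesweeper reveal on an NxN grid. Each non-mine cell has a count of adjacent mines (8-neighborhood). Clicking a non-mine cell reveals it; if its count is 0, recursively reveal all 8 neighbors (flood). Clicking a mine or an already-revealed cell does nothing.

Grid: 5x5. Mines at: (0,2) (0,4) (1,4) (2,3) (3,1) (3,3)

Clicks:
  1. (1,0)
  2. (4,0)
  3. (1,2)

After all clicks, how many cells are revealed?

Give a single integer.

Answer: 8

Derivation:
Click 1 (1,0) count=0: revealed 6 new [(0,0) (0,1) (1,0) (1,1) (2,0) (2,1)] -> total=6
Click 2 (4,0) count=1: revealed 1 new [(4,0)] -> total=7
Click 3 (1,2) count=2: revealed 1 new [(1,2)] -> total=8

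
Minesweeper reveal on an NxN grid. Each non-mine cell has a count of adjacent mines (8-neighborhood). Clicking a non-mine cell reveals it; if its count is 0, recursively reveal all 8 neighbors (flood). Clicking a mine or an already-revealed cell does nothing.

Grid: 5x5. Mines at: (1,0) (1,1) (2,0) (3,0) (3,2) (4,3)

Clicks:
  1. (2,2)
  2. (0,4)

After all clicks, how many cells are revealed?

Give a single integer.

Answer: 11

Derivation:
Click 1 (2,2) count=2: revealed 1 new [(2,2)] -> total=1
Click 2 (0,4) count=0: revealed 10 new [(0,2) (0,3) (0,4) (1,2) (1,3) (1,4) (2,3) (2,4) (3,3) (3,4)] -> total=11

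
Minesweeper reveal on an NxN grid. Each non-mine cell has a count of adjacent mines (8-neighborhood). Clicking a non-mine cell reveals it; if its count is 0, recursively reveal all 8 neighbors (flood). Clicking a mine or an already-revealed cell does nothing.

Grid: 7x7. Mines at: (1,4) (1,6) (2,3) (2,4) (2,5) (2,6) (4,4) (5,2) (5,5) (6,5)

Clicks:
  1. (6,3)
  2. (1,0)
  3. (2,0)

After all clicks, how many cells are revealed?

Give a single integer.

Click 1 (6,3) count=1: revealed 1 new [(6,3)] -> total=1
Click 2 (1,0) count=0: revealed 21 new [(0,0) (0,1) (0,2) (0,3) (1,0) (1,1) (1,2) (1,3) (2,0) (2,1) (2,2) (3,0) (3,1) (3,2) (4,0) (4,1) (4,2) (5,0) (5,1) (6,0) (6,1)] -> total=22
Click 3 (2,0) count=0: revealed 0 new [(none)] -> total=22

Answer: 22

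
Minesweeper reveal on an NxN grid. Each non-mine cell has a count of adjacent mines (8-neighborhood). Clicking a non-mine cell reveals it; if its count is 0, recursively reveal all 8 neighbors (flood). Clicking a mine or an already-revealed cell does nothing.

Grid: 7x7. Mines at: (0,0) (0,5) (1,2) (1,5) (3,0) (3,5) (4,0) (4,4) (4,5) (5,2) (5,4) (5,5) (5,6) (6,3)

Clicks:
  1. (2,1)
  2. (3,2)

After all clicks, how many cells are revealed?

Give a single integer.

Click 1 (2,1) count=2: revealed 1 new [(2,1)] -> total=1
Click 2 (3,2) count=0: revealed 8 new [(2,2) (2,3) (3,1) (3,2) (3,3) (4,1) (4,2) (4,3)] -> total=9

Answer: 9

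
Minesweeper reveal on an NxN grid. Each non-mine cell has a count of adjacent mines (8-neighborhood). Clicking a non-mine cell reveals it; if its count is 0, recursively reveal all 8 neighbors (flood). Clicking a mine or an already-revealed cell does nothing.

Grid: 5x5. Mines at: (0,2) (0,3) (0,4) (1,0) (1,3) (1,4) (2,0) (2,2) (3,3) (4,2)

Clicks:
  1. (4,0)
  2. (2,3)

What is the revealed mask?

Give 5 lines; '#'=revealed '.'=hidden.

Click 1 (4,0) count=0: revealed 4 new [(3,0) (3,1) (4,0) (4,1)] -> total=4
Click 2 (2,3) count=4: revealed 1 new [(2,3)] -> total=5

Answer: .....
.....
...#.
##...
##...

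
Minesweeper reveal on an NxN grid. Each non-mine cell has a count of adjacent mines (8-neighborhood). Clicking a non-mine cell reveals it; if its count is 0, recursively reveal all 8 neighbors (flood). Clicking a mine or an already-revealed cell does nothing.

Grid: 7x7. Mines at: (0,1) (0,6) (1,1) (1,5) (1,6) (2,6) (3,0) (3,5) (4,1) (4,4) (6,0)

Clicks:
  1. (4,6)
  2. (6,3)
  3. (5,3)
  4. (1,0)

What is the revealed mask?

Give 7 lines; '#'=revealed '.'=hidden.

Answer: .......
#......
.......
.......
.....##
.######
.######

Derivation:
Click 1 (4,6) count=1: revealed 1 new [(4,6)] -> total=1
Click 2 (6,3) count=0: revealed 13 new [(4,5) (5,1) (5,2) (5,3) (5,4) (5,5) (5,6) (6,1) (6,2) (6,3) (6,4) (6,5) (6,6)] -> total=14
Click 3 (5,3) count=1: revealed 0 new [(none)] -> total=14
Click 4 (1,0) count=2: revealed 1 new [(1,0)] -> total=15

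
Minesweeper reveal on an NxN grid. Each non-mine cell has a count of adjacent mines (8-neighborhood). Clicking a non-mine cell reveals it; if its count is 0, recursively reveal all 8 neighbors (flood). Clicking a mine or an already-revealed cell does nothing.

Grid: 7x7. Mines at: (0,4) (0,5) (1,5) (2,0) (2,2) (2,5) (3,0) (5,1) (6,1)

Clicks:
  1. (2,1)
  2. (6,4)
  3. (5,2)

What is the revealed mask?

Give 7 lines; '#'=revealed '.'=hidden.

Click 1 (2,1) count=3: revealed 1 new [(2,1)] -> total=1
Click 2 (6,4) count=0: revealed 20 new [(3,2) (3,3) (3,4) (3,5) (3,6) (4,2) (4,3) (4,4) (4,5) (4,6) (5,2) (5,3) (5,4) (5,5) (5,6) (6,2) (6,3) (6,4) (6,5) (6,6)] -> total=21
Click 3 (5,2) count=2: revealed 0 new [(none)] -> total=21

Answer: .......
.......
.#.....
..#####
..#####
..#####
..#####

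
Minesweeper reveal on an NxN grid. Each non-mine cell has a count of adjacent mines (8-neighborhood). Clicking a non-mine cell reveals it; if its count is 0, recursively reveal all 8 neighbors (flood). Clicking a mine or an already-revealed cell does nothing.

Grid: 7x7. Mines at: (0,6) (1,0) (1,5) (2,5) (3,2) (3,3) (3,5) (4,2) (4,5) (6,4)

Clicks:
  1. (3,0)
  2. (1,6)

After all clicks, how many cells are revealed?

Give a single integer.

Click 1 (3,0) count=0: revealed 14 new [(2,0) (2,1) (3,0) (3,1) (4,0) (4,1) (5,0) (5,1) (5,2) (5,3) (6,0) (6,1) (6,2) (6,3)] -> total=14
Click 2 (1,6) count=3: revealed 1 new [(1,6)] -> total=15

Answer: 15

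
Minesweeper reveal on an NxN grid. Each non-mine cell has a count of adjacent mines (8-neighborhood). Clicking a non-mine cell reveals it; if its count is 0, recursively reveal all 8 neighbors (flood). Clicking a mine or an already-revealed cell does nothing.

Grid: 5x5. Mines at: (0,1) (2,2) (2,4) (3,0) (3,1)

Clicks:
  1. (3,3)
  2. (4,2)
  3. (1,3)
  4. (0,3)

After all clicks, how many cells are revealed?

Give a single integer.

Click 1 (3,3) count=2: revealed 1 new [(3,3)] -> total=1
Click 2 (4,2) count=1: revealed 1 new [(4,2)] -> total=2
Click 3 (1,3) count=2: revealed 1 new [(1,3)] -> total=3
Click 4 (0,3) count=0: revealed 5 new [(0,2) (0,3) (0,4) (1,2) (1,4)] -> total=8

Answer: 8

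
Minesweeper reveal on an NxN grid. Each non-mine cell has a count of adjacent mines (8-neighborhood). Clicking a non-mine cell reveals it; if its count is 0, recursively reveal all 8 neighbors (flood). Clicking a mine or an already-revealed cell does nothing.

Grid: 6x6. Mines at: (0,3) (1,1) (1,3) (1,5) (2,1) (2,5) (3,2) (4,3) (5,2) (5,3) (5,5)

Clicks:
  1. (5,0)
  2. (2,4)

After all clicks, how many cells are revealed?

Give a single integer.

Answer: 7

Derivation:
Click 1 (5,0) count=0: revealed 6 new [(3,0) (3,1) (4,0) (4,1) (5,0) (5,1)] -> total=6
Click 2 (2,4) count=3: revealed 1 new [(2,4)] -> total=7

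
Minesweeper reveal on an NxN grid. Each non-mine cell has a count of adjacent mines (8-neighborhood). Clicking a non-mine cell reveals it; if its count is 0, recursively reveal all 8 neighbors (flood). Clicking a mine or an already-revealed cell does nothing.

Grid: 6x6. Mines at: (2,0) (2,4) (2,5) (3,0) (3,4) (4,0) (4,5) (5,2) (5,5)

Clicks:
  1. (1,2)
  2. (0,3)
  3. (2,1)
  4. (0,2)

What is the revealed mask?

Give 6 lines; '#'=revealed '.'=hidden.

Click 1 (1,2) count=0: revealed 21 new [(0,0) (0,1) (0,2) (0,3) (0,4) (0,5) (1,0) (1,1) (1,2) (1,3) (1,4) (1,5) (2,1) (2,2) (2,3) (3,1) (3,2) (3,3) (4,1) (4,2) (4,3)] -> total=21
Click 2 (0,3) count=0: revealed 0 new [(none)] -> total=21
Click 3 (2,1) count=2: revealed 0 new [(none)] -> total=21
Click 4 (0,2) count=0: revealed 0 new [(none)] -> total=21

Answer: ######
######
.###..
.###..
.###..
......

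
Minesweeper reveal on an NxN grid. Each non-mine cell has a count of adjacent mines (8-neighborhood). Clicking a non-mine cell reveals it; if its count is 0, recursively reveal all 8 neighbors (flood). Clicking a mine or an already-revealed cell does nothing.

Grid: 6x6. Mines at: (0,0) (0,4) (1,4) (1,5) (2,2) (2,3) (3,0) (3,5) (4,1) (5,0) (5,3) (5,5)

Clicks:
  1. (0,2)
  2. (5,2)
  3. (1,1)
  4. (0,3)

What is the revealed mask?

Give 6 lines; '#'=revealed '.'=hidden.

Click 1 (0,2) count=0: revealed 6 new [(0,1) (0,2) (0,3) (1,1) (1,2) (1,3)] -> total=6
Click 2 (5,2) count=2: revealed 1 new [(5,2)] -> total=7
Click 3 (1,1) count=2: revealed 0 new [(none)] -> total=7
Click 4 (0,3) count=2: revealed 0 new [(none)] -> total=7

Answer: .###..
.###..
......
......
......
..#...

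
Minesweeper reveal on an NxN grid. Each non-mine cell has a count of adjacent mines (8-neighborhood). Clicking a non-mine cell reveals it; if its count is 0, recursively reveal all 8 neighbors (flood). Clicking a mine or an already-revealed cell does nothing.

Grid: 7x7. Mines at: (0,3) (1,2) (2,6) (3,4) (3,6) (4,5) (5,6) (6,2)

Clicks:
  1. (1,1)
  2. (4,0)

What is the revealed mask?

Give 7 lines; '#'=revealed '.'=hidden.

Answer: ##.....
##.....
####...
####...
####...
####...
##.....

Derivation:
Click 1 (1,1) count=1: revealed 1 new [(1,1)] -> total=1
Click 2 (4,0) count=0: revealed 21 new [(0,0) (0,1) (1,0) (2,0) (2,1) (2,2) (2,3) (3,0) (3,1) (3,2) (3,3) (4,0) (4,1) (4,2) (4,3) (5,0) (5,1) (5,2) (5,3) (6,0) (6,1)] -> total=22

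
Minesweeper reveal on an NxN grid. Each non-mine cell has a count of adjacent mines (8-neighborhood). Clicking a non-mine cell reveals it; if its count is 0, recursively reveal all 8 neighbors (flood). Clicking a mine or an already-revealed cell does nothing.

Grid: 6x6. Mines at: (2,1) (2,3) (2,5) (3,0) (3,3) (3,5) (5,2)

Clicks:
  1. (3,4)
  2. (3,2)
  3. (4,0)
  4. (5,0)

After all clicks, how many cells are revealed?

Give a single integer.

Answer: 6

Derivation:
Click 1 (3,4) count=4: revealed 1 new [(3,4)] -> total=1
Click 2 (3,2) count=3: revealed 1 new [(3,2)] -> total=2
Click 3 (4,0) count=1: revealed 1 new [(4,0)] -> total=3
Click 4 (5,0) count=0: revealed 3 new [(4,1) (5,0) (5,1)] -> total=6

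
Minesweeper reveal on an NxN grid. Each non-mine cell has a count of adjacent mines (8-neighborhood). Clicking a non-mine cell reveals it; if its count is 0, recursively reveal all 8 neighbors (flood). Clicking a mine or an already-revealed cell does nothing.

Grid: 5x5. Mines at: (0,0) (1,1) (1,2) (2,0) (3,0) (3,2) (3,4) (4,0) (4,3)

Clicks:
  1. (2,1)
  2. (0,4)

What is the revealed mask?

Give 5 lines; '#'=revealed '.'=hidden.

Click 1 (2,1) count=5: revealed 1 new [(2,1)] -> total=1
Click 2 (0,4) count=0: revealed 6 new [(0,3) (0,4) (1,3) (1,4) (2,3) (2,4)] -> total=7

Answer: ...##
...##
.#.##
.....
.....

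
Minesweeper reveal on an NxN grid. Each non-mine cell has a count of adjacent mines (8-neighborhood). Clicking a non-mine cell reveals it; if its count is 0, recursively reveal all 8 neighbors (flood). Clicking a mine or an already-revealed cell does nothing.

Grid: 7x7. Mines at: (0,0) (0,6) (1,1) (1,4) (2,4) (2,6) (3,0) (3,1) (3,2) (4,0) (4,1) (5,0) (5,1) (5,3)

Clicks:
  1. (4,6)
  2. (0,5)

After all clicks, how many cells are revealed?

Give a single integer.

Click 1 (4,6) count=0: revealed 12 new [(3,4) (3,5) (3,6) (4,4) (4,5) (4,6) (5,4) (5,5) (5,6) (6,4) (6,5) (6,6)] -> total=12
Click 2 (0,5) count=2: revealed 1 new [(0,5)] -> total=13

Answer: 13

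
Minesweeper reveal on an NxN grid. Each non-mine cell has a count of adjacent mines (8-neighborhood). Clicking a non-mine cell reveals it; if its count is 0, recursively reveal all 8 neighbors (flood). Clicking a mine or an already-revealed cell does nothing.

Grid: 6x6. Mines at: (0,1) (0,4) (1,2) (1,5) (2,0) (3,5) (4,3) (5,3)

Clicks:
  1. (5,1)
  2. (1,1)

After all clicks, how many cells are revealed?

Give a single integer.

Answer: 10

Derivation:
Click 1 (5,1) count=0: revealed 9 new [(3,0) (3,1) (3,2) (4,0) (4,1) (4,2) (5,0) (5,1) (5,2)] -> total=9
Click 2 (1,1) count=3: revealed 1 new [(1,1)] -> total=10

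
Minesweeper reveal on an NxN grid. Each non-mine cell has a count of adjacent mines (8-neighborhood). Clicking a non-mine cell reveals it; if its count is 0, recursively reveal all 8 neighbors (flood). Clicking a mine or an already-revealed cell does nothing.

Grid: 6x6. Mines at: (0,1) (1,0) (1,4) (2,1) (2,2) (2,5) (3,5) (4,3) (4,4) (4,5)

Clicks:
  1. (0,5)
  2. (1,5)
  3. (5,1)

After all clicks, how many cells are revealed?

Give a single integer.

Click 1 (0,5) count=1: revealed 1 new [(0,5)] -> total=1
Click 2 (1,5) count=2: revealed 1 new [(1,5)] -> total=2
Click 3 (5,1) count=0: revealed 9 new [(3,0) (3,1) (3,2) (4,0) (4,1) (4,2) (5,0) (5,1) (5,2)] -> total=11

Answer: 11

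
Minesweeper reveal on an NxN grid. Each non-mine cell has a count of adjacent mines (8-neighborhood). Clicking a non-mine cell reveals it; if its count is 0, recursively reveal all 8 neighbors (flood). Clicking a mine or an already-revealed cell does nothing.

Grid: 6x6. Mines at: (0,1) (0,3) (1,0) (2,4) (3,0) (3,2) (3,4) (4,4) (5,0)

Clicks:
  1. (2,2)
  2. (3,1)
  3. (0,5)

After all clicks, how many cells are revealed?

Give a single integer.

Click 1 (2,2) count=1: revealed 1 new [(2,2)] -> total=1
Click 2 (3,1) count=2: revealed 1 new [(3,1)] -> total=2
Click 3 (0,5) count=0: revealed 4 new [(0,4) (0,5) (1,4) (1,5)] -> total=6

Answer: 6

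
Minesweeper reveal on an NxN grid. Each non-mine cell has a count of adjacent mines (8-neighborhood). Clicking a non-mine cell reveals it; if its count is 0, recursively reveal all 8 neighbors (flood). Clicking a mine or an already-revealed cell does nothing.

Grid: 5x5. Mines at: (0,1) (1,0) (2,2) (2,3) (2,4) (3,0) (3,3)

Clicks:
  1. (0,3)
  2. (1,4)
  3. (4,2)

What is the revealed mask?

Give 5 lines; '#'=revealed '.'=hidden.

Answer: ..###
..###
.....
.....
..#..

Derivation:
Click 1 (0,3) count=0: revealed 6 new [(0,2) (0,3) (0,4) (1,2) (1,3) (1,4)] -> total=6
Click 2 (1,4) count=2: revealed 0 new [(none)] -> total=6
Click 3 (4,2) count=1: revealed 1 new [(4,2)] -> total=7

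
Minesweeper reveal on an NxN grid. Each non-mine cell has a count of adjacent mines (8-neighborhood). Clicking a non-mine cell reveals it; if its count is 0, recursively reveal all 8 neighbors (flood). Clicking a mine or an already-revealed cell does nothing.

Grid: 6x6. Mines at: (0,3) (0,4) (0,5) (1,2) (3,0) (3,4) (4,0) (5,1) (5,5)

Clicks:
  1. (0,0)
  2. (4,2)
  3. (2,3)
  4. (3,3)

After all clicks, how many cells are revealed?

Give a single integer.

Answer: 9

Derivation:
Click 1 (0,0) count=0: revealed 6 new [(0,0) (0,1) (1,0) (1,1) (2,0) (2,1)] -> total=6
Click 2 (4,2) count=1: revealed 1 new [(4,2)] -> total=7
Click 3 (2,3) count=2: revealed 1 new [(2,3)] -> total=8
Click 4 (3,3) count=1: revealed 1 new [(3,3)] -> total=9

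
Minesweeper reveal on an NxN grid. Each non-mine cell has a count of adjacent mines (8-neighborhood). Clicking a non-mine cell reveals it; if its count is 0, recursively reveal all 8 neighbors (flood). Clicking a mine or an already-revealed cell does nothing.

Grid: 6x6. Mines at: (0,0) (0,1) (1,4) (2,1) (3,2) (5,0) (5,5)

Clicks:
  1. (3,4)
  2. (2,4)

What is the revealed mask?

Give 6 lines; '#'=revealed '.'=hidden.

Answer: ......
......
...###
...###
...###
......

Derivation:
Click 1 (3,4) count=0: revealed 9 new [(2,3) (2,4) (2,5) (3,3) (3,4) (3,5) (4,3) (4,4) (4,5)] -> total=9
Click 2 (2,4) count=1: revealed 0 new [(none)] -> total=9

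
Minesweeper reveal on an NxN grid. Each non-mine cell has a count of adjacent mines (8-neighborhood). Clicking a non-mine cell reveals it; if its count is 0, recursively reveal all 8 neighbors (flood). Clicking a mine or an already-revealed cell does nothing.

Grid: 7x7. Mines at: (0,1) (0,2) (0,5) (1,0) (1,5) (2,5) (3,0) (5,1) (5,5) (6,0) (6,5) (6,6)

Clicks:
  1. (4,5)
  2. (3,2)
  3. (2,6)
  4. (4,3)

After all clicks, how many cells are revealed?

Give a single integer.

Answer: 24

Derivation:
Click 1 (4,5) count=1: revealed 1 new [(4,5)] -> total=1
Click 2 (3,2) count=0: revealed 22 new [(1,1) (1,2) (1,3) (1,4) (2,1) (2,2) (2,3) (2,4) (3,1) (3,2) (3,3) (3,4) (4,1) (4,2) (4,3) (4,4) (5,2) (5,3) (5,4) (6,2) (6,3) (6,4)] -> total=23
Click 3 (2,6) count=2: revealed 1 new [(2,6)] -> total=24
Click 4 (4,3) count=0: revealed 0 new [(none)] -> total=24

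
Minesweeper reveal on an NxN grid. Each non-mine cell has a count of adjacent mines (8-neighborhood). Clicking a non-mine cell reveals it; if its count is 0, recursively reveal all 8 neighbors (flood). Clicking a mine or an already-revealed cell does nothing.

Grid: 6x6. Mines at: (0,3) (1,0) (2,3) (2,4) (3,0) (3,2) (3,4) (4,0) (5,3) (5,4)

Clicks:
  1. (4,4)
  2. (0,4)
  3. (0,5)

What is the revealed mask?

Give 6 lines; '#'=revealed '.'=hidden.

Answer: ....##
....##
......
......
....#.
......

Derivation:
Click 1 (4,4) count=3: revealed 1 new [(4,4)] -> total=1
Click 2 (0,4) count=1: revealed 1 new [(0,4)] -> total=2
Click 3 (0,5) count=0: revealed 3 new [(0,5) (1,4) (1,5)] -> total=5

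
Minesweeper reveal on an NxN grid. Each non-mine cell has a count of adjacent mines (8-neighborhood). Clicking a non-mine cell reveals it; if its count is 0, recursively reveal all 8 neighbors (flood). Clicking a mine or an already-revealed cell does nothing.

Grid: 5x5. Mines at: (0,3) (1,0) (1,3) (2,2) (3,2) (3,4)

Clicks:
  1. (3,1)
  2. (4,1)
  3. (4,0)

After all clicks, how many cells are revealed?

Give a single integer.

Answer: 6

Derivation:
Click 1 (3,1) count=2: revealed 1 new [(3,1)] -> total=1
Click 2 (4,1) count=1: revealed 1 new [(4,1)] -> total=2
Click 3 (4,0) count=0: revealed 4 new [(2,0) (2,1) (3,0) (4,0)] -> total=6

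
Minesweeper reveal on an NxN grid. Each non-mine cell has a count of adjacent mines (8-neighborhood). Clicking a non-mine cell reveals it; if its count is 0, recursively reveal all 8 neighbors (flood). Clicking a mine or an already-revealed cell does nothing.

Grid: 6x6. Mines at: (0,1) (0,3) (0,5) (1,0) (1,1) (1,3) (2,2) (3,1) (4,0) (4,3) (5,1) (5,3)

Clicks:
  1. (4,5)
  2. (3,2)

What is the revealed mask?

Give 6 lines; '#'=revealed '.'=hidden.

Click 1 (4,5) count=0: revealed 10 new [(1,4) (1,5) (2,4) (2,5) (3,4) (3,5) (4,4) (4,5) (5,4) (5,5)] -> total=10
Click 2 (3,2) count=3: revealed 1 new [(3,2)] -> total=11

Answer: ......
....##
....##
..#.##
....##
....##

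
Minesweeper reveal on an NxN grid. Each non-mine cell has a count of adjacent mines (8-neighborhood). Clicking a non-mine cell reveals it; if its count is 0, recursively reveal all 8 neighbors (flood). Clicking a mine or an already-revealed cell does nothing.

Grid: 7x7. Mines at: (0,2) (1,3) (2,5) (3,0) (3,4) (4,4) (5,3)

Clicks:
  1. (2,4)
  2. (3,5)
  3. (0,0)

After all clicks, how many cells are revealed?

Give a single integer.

Answer: 8

Derivation:
Click 1 (2,4) count=3: revealed 1 new [(2,4)] -> total=1
Click 2 (3,5) count=3: revealed 1 new [(3,5)] -> total=2
Click 3 (0,0) count=0: revealed 6 new [(0,0) (0,1) (1,0) (1,1) (2,0) (2,1)] -> total=8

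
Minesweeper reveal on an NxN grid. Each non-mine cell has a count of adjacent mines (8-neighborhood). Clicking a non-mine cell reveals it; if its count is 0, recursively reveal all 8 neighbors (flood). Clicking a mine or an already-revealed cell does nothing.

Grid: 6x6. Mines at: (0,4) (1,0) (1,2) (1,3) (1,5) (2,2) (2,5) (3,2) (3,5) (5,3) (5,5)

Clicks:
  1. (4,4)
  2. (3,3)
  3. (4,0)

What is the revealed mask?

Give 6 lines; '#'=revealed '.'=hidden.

Click 1 (4,4) count=3: revealed 1 new [(4,4)] -> total=1
Click 2 (3,3) count=2: revealed 1 new [(3,3)] -> total=2
Click 3 (4,0) count=0: revealed 10 new [(2,0) (2,1) (3,0) (3,1) (4,0) (4,1) (4,2) (5,0) (5,1) (5,2)] -> total=12

Answer: ......
......
##....
##.#..
###.#.
###...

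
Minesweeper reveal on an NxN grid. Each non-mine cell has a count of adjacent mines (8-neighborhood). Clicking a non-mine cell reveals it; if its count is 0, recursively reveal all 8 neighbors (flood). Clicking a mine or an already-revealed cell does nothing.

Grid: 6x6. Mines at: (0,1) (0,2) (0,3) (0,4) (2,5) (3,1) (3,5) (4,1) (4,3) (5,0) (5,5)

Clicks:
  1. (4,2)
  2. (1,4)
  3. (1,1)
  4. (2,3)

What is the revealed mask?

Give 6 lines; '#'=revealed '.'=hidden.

Click 1 (4,2) count=3: revealed 1 new [(4,2)] -> total=1
Click 2 (1,4) count=3: revealed 1 new [(1,4)] -> total=2
Click 3 (1,1) count=2: revealed 1 new [(1,1)] -> total=3
Click 4 (2,3) count=0: revealed 8 new [(1,2) (1,3) (2,2) (2,3) (2,4) (3,2) (3,3) (3,4)] -> total=11

Answer: ......
.####.
..###.
..###.
..#...
......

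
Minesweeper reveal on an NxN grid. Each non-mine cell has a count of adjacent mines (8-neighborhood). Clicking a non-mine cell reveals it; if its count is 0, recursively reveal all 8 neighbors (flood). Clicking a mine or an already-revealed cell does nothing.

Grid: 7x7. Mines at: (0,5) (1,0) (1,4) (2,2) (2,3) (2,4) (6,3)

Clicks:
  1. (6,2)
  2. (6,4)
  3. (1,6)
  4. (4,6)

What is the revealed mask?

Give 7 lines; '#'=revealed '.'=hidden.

Answer: .......
.....##
##...##
#######
#######
#######
###.###

Derivation:
Click 1 (6,2) count=1: revealed 1 new [(6,2)] -> total=1
Click 2 (6,4) count=1: revealed 1 new [(6,4)] -> total=2
Click 3 (1,6) count=1: revealed 1 new [(1,6)] -> total=3
Click 4 (4,6) count=0: revealed 30 new [(1,5) (2,0) (2,1) (2,5) (2,6) (3,0) (3,1) (3,2) (3,3) (3,4) (3,5) (3,6) (4,0) (4,1) (4,2) (4,3) (4,4) (4,5) (4,6) (5,0) (5,1) (5,2) (5,3) (5,4) (5,5) (5,6) (6,0) (6,1) (6,5) (6,6)] -> total=33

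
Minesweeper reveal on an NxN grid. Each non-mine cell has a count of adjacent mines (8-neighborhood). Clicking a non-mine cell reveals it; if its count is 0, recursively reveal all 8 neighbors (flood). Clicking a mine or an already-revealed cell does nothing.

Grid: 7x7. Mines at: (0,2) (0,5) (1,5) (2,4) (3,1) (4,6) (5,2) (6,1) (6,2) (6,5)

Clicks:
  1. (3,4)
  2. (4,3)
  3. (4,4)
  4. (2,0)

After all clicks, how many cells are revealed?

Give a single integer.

Answer: 10

Derivation:
Click 1 (3,4) count=1: revealed 1 new [(3,4)] -> total=1
Click 2 (4,3) count=1: revealed 1 new [(4,3)] -> total=2
Click 3 (4,4) count=0: revealed 7 new [(3,3) (3,5) (4,4) (4,5) (5,3) (5,4) (5,5)] -> total=9
Click 4 (2,0) count=1: revealed 1 new [(2,0)] -> total=10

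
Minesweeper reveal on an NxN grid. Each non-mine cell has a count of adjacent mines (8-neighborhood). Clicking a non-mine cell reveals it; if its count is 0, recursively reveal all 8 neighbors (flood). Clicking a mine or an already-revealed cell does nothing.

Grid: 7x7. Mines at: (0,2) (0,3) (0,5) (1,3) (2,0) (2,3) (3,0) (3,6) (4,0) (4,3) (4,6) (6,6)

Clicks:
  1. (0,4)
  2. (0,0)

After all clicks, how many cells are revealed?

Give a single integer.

Answer: 5

Derivation:
Click 1 (0,4) count=3: revealed 1 new [(0,4)] -> total=1
Click 2 (0,0) count=0: revealed 4 new [(0,0) (0,1) (1,0) (1,1)] -> total=5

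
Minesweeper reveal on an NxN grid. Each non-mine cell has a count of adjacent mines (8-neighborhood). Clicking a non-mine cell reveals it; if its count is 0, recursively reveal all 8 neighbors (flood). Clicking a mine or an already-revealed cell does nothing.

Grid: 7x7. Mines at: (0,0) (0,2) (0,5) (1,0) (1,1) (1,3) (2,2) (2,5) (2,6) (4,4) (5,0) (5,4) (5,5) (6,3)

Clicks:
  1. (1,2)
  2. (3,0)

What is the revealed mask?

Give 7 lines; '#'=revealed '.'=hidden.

Answer: .......
..#....
##.....
##.....
##.....
.......
.......

Derivation:
Click 1 (1,2) count=4: revealed 1 new [(1,2)] -> total=1
Click 2 (3,0) count=0: revealed 6 new [(2,0) (2,1) (3,0) (3,1) (4,0) (4,1)] -> total=7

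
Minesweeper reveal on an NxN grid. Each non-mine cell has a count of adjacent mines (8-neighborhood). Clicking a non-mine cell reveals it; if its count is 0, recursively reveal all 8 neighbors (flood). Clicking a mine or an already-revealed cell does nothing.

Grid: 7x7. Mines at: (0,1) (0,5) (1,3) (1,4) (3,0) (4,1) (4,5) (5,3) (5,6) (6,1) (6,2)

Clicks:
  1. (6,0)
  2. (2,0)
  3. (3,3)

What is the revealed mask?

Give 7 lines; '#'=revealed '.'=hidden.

Click 1 (6,0) count=1: revealed 1 new [(6,0)] -> total=1
Click 2 (2,0) count=1: revealed 1 new [(2,0)] -> total=2
Click 3 (3,3) count=0: revealed 9 new [(2,2) (2,3) (2,4) (3,2) (3,3) (3,4) (4,2) (4,3) (4,4)] -> total=11

Answer: .......
.......
#.###..
..###..
..###..
.......
#......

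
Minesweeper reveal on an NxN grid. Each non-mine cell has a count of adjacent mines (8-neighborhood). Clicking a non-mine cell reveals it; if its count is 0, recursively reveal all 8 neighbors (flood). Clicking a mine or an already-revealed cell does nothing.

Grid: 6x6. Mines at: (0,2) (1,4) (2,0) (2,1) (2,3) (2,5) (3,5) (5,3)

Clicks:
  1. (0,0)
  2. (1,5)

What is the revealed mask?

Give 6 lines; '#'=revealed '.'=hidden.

Answer: ##....
##...#
......
......
......
......

Derivation:
Click 1 (0,0) count=0: revealed 4 new [(0,0) (0,1) (1,0) (1,1)] -> total=4
Click 2 (1,5) count=2: revealed 1 new [(1,5)] -> total=5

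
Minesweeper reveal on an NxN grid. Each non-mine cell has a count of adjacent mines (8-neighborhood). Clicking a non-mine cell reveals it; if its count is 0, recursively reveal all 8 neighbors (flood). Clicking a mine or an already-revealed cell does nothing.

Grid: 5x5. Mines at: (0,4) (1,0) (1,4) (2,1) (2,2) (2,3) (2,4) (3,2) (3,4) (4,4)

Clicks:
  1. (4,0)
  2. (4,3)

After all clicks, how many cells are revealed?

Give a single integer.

Click 1 (4,0) count=0: revealed 4 new [(3,0) (3,1) (4,0) (4,1)] -> total=4
Click 2 (4,3) count=3: revealed 1 new [(4,3)] -> total=5

Answer: 5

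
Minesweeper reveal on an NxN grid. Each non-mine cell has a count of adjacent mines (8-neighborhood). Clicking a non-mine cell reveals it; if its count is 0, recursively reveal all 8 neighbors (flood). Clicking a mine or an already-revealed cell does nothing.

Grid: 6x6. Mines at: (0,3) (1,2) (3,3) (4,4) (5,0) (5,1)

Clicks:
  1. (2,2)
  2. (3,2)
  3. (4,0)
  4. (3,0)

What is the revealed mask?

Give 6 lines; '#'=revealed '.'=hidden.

Click 1 (2,2) count=2: revealed 1 new [(2,2)] -> total=1
Click 2 (3,2) count=1: revealed 1 new [(3,2)] -> total=2
Click 3 (4,0) count=2: revealed 1 new [(4,0)] -> total=3
Click 4 (3,0) count=0: revealed 10 new [(0,0) (0,1) (1,0) (1,1) (2,0) (2,1) (3,0) (3,1) (4,1) (4,2)] -> total=13

Answer: ##....
##....
###...
###...
###...
......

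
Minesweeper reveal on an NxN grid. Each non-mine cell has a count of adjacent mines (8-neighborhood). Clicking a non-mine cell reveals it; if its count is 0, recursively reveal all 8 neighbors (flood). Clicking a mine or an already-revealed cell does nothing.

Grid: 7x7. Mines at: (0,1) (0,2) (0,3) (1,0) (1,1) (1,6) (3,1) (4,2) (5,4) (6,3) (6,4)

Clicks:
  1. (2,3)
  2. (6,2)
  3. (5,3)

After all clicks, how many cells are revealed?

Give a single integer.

Answer: 24

Derivation:
Click 1 (2,3) count=0: revealed 22 new [(1,2) (1,3) (1,4) (1,5) (2,2) (2,3) (2,4) (2,5) (2,6) (3,2) (3,3) (3,4) (3,5) (3,6) (4,3) (4,4) (4,5) (4,6) (5,5) (5,6) (6,5) (6,6)] -> total=22
Click 2 (6,2) count=1: revealed 1 new [(6,2)] -> total=23
Click 3 (5,3) count=4: revealed 1 new [(5,3)] -> total=24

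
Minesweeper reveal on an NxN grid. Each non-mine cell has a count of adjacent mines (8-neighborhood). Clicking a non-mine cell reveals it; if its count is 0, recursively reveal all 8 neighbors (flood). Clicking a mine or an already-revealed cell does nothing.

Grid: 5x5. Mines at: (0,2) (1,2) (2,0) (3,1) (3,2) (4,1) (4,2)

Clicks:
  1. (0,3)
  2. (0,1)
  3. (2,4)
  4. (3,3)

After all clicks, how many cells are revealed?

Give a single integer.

Answer: 11

Derivation:
Click 1 (0,3) count=2: revealed 1 new [(0,3)] -> total=1
Click 2 (0,1) count=2: revealed 1 new [(0,1)] -> total=2
Click 3 (2,4) count=0: revealed 9 new [(0,4) (1,3) (1,4) (2,3) (2,4) (3,3) (3,4) (4,3) (4,4)] -> total=11
Click 4 (3,3) count=2: revealed 0 new [(none)] -> total=11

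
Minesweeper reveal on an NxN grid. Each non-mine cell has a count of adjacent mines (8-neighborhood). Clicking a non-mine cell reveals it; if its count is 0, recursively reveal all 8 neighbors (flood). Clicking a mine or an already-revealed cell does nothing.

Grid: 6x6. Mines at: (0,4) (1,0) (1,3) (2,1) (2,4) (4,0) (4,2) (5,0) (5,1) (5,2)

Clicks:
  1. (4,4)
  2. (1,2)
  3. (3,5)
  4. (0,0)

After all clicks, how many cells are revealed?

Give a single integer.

Answer: 11

Derivation:
Click 1 (4,4) count=0: revealed 9 new [(3,3) (3,4) (3,5) (4,3) (4,4) (4,5) (5,3) (5,4) (5,5)] -> total=9
Click 2 (1,2) count=2: revealed 1 new [(1,2)] -> total=10
Click 3 (3,5) count=1: revealed 0 new [(none)] -> total=10
Click 4 (0,0) count=1: revealed 1 new [(0,0)] -> total=11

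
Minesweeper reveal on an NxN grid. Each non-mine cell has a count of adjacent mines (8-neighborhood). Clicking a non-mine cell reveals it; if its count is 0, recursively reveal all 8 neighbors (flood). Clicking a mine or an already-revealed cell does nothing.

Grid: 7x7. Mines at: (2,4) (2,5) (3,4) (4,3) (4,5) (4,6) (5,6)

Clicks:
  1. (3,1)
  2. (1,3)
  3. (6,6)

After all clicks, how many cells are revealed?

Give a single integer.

Click 1 (3,1) count=0: revealed 37 new [(0,0) (0,1) (0,2) (0,3) (0,4) (0,5) (0,6) (1,0) (1,1) (1,2) (1,3) (1,4) (1,5) (1,6) (2,0) (2,1) (2,2) (2,3) (3,0) (3,1) (3,2) (3,3) (4,0) (4,1) (4,2) (5,0) (5,1) (5,2) (5,3) (5,4) (5,5) (6,0) (6,1) (6,2) (6,3) (6,4) (6,5)] -> total=37
Click 2 (1,3) count=1: revealed 0 new [(none)] -> total=37
Click 3 (6,6) count=1: revealed 1 new [(6,6)] -> total=38

Answer: 38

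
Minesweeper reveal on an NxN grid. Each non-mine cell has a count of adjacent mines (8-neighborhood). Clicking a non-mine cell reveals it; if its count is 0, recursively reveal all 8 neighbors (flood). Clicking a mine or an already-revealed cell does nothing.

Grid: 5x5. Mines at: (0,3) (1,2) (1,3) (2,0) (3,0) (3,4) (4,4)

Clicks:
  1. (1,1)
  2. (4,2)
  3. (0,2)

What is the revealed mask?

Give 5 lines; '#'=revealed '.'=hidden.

Answer: ..#..
.#...
.###.
.###.
.###.

Derivation:
Click 1 (1,1) count=2: revealed 1 new [(1,1)] -> total=1
Click 2 (4,2) count=0: revealed 9 new [(2,1) (2,2) (2,3) (3,1) (3,2) (3,3) (4,1) (4,2) (4,3)] -> total=10
Click 3 (0,2) count=3: revealed 1 new [(0,2)] -> total=11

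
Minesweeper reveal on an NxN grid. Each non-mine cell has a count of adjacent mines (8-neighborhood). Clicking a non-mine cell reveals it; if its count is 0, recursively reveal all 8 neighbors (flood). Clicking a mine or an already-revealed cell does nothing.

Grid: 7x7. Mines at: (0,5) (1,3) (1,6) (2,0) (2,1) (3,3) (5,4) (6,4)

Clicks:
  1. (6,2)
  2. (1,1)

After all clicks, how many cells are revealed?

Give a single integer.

Answer: 16

Derivation:
Click 1 (6,2) count=0: revealed 15 new [(3,0) (3,1) (3,2) (4,0) (4,1) (4,2) (4,3) (5,0) (5,1) (5,2) (5,3) (6,0) (6,1) (6,2) (6,3)] -> total=15
Click 2 (1,1) count=2: revealed 1 new [(1,1)] -> total=16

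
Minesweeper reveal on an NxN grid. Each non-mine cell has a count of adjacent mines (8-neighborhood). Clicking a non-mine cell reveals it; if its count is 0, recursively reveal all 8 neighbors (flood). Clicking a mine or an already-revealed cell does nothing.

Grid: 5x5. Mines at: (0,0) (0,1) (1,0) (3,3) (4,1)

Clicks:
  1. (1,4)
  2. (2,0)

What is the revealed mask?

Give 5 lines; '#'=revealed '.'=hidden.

Answer: ..###
..###
#.###
.....
.....

Derivation:
Click 1 (1,4) count=0: revealed 9 new [(0,2) (0,3) (0,4) (1,2) (1,3) (1,4) (2,2) (2,3) (2,4)] -> total=9
Click 2 (2,0) count=1: revealed 1 new [(2,0)] -> total=10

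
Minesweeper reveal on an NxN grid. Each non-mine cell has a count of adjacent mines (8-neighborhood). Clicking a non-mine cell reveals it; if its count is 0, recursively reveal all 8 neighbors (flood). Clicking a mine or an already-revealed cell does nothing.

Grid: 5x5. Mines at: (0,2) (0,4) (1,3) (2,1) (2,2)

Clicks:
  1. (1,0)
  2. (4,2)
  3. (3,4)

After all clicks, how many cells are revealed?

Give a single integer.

Answer: 13

Derivation:
Click 1 (1,0) count=1: revealed 1 new [(1,0)] -> total=1
Click 2 (4,2) count=0: revealed 12 new [(2,3) (2,4) (3,0) (3,1) (3,2) (3,3) (3,4) (4,0) (4,1) (4,2) (4,3) (4,4)] -> total=13
Click 3 (3,4) count=0: revealed 0 new [(none)] -> total=13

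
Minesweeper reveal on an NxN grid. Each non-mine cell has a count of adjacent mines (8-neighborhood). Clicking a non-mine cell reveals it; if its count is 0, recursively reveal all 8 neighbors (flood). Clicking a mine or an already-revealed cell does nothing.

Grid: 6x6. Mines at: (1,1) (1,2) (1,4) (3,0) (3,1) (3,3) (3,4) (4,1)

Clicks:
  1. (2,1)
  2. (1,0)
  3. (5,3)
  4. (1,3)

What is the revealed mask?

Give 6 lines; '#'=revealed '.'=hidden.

Click 1 (2,1) count=4: revealed 1 new [(2,1)] -> total=1
Click 2 (1,0) count=1: revealed 1 new [(1,0)] -> total=2
Click 3 (5,3) count=0: revealed 8 new [(4,2) (4,3) (4,4) (4,5) (5,2) (5,3) (5,4) (5,5)] -> total=10
Click 4 (1,3) count=2: revealed 1 new [(1,3)] -> total=11

Answer: ......
#..#..
.#....
......
..####
..####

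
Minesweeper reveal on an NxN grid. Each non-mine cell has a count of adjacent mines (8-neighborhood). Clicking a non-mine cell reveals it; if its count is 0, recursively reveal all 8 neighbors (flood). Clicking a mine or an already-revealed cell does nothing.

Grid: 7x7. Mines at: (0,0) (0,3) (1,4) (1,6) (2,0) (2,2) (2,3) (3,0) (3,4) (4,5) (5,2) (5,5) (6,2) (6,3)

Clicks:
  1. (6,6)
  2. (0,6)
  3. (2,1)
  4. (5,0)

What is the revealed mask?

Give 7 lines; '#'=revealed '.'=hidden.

Click 1 (6,6) count=1: revealed 1 new [(6,6)] -> total=1
Click 2 (0,6) count=1: revealed 1 new [(0,6)] -> total=2
Click 3 (2,1) count=3: revealed 1 new [(2,1)] -> total=3
Click 4 (5,0) count=0: revealed 6 new [(4,0) (4,1) (5,0) (5,1) (6,0) (6,1)] -> total=9

Answer: ......#
.......
.#.....
.......
##.....
##.....
##....#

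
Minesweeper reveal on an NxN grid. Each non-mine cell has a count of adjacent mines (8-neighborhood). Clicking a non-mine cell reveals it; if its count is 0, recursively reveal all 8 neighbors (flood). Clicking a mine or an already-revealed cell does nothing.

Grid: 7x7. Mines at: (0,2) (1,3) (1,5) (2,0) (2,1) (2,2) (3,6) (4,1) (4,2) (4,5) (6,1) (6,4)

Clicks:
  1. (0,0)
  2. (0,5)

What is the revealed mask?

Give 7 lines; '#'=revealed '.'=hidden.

Click 1 (0,0) count=0: revealed 4 new [(0,0) (0,1) (1,0) (1,1)] -> total=4
Click 2 (0,5) count=1: revealed 1 new [(0,5)] -> total=5

Answer: ##...#.
##.....
.......
.......
.......
.......
.......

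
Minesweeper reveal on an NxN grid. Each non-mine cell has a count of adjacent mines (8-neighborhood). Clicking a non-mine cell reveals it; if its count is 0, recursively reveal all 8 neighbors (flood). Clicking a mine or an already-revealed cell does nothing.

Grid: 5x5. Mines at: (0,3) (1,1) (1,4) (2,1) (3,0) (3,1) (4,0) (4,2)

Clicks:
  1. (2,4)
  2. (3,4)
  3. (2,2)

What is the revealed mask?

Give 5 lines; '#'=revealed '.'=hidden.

Click 1 (2,4) count=1: revealed 1 new [(2,4)] -> total=1
Click 2 (3,4) count=0: revealed 5 new [(2,3) (3,3) (3,4) (4,3) (4,4)] -> total=6
Click 3 (2,2) count=3: revealed 1 new [(2,2)] -> total=7

Answer: .....
.....
..###
...##
...##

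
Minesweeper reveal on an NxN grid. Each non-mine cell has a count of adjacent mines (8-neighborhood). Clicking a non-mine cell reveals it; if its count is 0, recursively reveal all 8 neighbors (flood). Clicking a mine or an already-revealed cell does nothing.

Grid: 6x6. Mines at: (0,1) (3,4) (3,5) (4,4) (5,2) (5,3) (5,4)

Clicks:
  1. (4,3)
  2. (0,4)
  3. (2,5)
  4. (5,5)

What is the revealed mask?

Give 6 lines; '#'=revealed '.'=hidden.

Click 1 (4,3) count=5: revealed 1 new [(4,3)] -> total=1
Click 2 (0,4) count=0: revealed 25 new [(0,2) (0,3) (0,4) (0,5) (1,0) (1,1) (1,2) (1,3) (1,4) (1,5) (2,0) (2,1) (2,2) (2,3) (2,4) (2,5) (3,0) (3,1) (3,2) (3,3) (4,0) (4,1) (4,2) (5,0) (5,1)] -> total=26
Click 3 (2,5) count=2: revealed 0 new [(none)] -> total=26
Click 4 (5,5) count=2: revealed 1 new [(5,5)] -> total=27

Answer: ..####
######
######
####..
####..
##...#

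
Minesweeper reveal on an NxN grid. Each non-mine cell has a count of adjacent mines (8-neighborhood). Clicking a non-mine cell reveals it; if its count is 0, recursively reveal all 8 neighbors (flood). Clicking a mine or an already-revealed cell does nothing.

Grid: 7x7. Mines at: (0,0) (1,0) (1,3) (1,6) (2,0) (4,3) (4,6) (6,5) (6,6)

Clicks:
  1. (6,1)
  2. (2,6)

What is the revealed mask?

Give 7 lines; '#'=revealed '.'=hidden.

Answer: .......
.......
......#
###....
###....
#####..
#####..

Derivation:
Click 1 (6,1) count=0: revealed 16 new [(3,0) (3,1) (3,2) (4,0) (4,1) (4,2) (5,0) (5,1) (5,2) (5,3) (5,4) (6,0) (6,1) (6,2) (6,3) (6,4)] -> total=16
Click 2 (2,6) count=1: revealed 1 new [(2,6)] -> total=17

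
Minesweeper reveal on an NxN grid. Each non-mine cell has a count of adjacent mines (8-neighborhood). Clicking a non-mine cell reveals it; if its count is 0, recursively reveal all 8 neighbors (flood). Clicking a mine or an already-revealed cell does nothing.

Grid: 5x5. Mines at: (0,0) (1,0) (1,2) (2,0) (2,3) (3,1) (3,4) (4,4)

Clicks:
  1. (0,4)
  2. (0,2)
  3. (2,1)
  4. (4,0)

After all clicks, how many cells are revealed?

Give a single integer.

Click 1 (0,4) count=0: revealed 4 new [(0,3) (0,4) (1,3) (1,4)] -> total=4
Click 2 (0,2) count=1: revealed 1 new [(0,2)] -> total=5
Click 3 (2,1) count=4: revealed 1 new [(2,1)] -> total=6
Click 4 (4,0) count=1: revealed 1 new [(4,0)] -> total=7

Answer: 7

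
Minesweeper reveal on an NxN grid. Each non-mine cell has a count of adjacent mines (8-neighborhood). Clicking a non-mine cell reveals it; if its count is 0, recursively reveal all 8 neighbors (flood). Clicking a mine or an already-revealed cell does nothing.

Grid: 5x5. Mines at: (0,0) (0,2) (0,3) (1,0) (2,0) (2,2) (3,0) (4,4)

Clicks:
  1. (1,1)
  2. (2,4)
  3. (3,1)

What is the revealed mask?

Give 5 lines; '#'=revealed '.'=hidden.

Answer: .....
.#.##
...##
.#.##
.....

Derivation:
Click 1 (1,1) count=5: revealed 1 new [(1,1)] -> total=1
Click 2 (2,4) count=0: revealed 6 new [(1,3) (1,4) (2,3) (2,4) (3,3) (3,4)] -> total=7
Click 3 (3,1) count=3: revealed 1 new [(3,1)] -> total=8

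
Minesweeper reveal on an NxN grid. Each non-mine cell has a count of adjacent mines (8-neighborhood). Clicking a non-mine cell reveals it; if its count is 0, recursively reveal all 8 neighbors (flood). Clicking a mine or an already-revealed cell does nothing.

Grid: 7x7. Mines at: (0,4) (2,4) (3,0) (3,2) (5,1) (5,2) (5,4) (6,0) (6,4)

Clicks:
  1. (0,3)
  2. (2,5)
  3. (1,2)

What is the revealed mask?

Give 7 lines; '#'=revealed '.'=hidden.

Answer: ####...
####...
####.#.
.......
.......
.......
.......

Derivation:
Click 1 (0,3) count=1: revealed 1 new [(0,3)] -> total=1
Click 2 (2,5) count=1: revealed 1 new [(2,5)] -> total=2
Click 3 (1,2) count=0: revealed 11 new [(0,0) (0,1) (0,2) (1,0) (1,1) (1,2) (1,3) (2,0) (2,1) (2,2) (2,3)] -> total=13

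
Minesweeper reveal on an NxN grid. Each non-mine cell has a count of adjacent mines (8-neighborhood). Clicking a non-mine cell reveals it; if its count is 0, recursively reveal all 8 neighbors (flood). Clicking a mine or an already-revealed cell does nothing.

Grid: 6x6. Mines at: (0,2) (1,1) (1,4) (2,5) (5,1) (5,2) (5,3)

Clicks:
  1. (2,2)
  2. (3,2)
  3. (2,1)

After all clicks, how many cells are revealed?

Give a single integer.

Answer: 15

Derivation:
Click 1 (2,2) count=1: revealed 1 new [(2,2)] -> total=1
Click 2 (3,2) count=0: revealed 14 new [(2,0) (2,1) (2,3) (2,4) (3,0) (3,1) (3,2) (3,3) (3,4) (4,0) (4,1) (4,2) (4,3) (4,4)] -> total=15
Click 3 (2,1) count=1: revealed 0 new [(none)] -> total=15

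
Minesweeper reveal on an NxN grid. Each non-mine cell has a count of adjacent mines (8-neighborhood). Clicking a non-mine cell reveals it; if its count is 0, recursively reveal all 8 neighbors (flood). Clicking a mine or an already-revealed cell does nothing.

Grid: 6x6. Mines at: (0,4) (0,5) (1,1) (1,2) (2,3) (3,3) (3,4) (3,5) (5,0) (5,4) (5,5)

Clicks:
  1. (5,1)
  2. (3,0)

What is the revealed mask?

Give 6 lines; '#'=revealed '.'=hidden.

Answer: ......
......
###...
###...
###...
.#....

Derivation:
Click 1 (5,1) count=1: revealed 1 new [(5,1)] -> total=1
Click 2 (3,0) count=0: revealed 9 new [(2,0) (2,1) (2,2) (3,0) (3,1) (3,2) (4,0) (4,1) (4,2)] -> total=10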